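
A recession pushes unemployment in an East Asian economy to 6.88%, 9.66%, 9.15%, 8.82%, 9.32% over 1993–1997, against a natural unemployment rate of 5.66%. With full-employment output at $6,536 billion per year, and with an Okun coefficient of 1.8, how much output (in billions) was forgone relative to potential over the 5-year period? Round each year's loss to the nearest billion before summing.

Year 1993: gap = -1.8 × (6.88 - 5.66) = -2.196%, loss ≈ 6536 × 2.196/100 ≈ 144.
Year 1994: gap = -1.8 × (9.66 - 5.66) = -7.2%, loss ≈ 6536 × 7.2/100 ≈ 471.
Year 1995: gap = -1.8 × (9.15 - 5.66) = -6.282%, loss ≈ 6536 × 6.282/100 ≈ 411.
Year 1996: gap = -1.8 × (8.82 - 5.66) = -5.688%, loss ≈ 6536 × 5.688/100 ≈ 372.
Year 1997: gap = -1.8 × (9.32 - 5.66) = -6.588%, loss ≈ 6536 × 6.588/100 ≈ 431.
Total lost output = 144 + 471 + 411 + 372 + 431 = 1829 billion.

$1,829 billion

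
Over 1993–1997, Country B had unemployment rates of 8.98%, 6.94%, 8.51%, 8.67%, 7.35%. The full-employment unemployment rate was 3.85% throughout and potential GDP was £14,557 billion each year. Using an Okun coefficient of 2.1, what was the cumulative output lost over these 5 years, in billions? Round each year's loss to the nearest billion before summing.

£6,481 billion

Year 1993: gap = -2.1 × (8.98 - 3.85) = -10.773%, loss ≈ 14557 × 10.773/100 ≈ 1568.
Year 1994: gap = -2.1 × (6.94 - 3.85) = -6.489%, loss ≈ 14557 × 6.489/100 ≈ 945.
Year 1995: gap = -2.1 × (8.51 - 3.85) = -9.786%, loss ≈ 14557 × 9.786/100 ≈ 1425.
Year 1996: gap = -2.1 × (8.67 - 3.85) = -10.122%, loss ≈ 14557 × 10.122/100 ≈ 1473.
Year 1997: gap = -2.1 × (7.35 - 3.85) = -7.35%, loss ≈ 14557 × 7.35/100 ≈ 1070.
Total lost output = 1568 + 945 + 1425 + 1473 + 1070 = 6481 billion.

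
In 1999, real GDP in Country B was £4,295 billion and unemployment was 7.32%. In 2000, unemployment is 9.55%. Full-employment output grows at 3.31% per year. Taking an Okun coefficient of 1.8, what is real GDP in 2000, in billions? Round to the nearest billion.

Δu = 9.55 - 7.32 = 2.23 points.
Okun's law (growth form): g_Y = g_Y* - β × Δu = 3.31 - 1.8 × (2.23) = 3.31 - 4.014 = -0.704%.
Real GDP in the next year = 4295 × (1 - 0.704/100) = 4295 × 0.99296 ≈ 4265 billion.

£4,265 billion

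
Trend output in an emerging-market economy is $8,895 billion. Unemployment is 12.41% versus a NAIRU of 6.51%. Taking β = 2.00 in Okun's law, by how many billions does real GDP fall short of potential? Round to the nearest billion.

Output gap = -2.00 × (12.41 - 6.51) = -2 × 5.9 = -11.8%.
Actual GDP ≈ 8895 × 0.882 ≈ 7845 billion, so the shortfall is 8895 - 7845 = 1050 billion.

$1,050 billion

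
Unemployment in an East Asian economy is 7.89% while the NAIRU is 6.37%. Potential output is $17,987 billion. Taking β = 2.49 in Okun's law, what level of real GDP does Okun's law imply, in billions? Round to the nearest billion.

$17,306 billion

Unemployment gap = 7.89 - 6.37 = 1.52 points, so the output gap is -2.49 × 1.52 = -3.7848%.
Actual GDP = 17987 × (1 - 3.7848/100) = 17987 × 0.962152 ≈ 17306 billion.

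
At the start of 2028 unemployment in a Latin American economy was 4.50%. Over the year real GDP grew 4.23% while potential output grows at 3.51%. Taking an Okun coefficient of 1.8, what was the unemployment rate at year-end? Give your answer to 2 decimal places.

Growth-rate Okun's law: g_Y = g_Y* - β × Δu, so Δu = (g_Y* - g_Y)/β.
Δu = (3.51 - 4.23)/1.8 = -0.72/1.8 = -0.40 percentage points.
Year-end unemployment = 4.5 - 0.4 = 4.10%.

4.10%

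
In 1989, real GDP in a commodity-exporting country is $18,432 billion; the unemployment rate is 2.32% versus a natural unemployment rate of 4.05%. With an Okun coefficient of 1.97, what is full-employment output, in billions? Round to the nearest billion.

$17,825 billion

Unemployment gap = 2.32 - 4.05 = -1.73 points, so output gap = -1.97 × (-1.73) = 3.4081%.
Since Y = Y* × (1 + gap/100), Y* = 18432/1.034081 ≈ 17825 billion.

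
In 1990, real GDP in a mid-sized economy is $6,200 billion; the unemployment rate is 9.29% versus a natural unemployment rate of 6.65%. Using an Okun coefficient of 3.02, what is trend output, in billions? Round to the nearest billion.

Unemployment gap = 9.29 - 6.65 = 2.64 points, so output gap = -3.02 × 2.64 = -7.9728%.
Since Y = Y* × (1 + gap/100), Y* = 6200/0.920272 ≈ 6737 billion.

$6,737 billion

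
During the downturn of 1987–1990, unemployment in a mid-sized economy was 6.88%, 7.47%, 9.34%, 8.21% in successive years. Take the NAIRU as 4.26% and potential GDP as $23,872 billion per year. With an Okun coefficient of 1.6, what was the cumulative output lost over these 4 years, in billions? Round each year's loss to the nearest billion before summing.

$5,676 billion

Year 1987: gap = -1.6 × (6.88 - 4.26) = -4.192%, loss ≈ 23872 × 4.192/100 ≈ 1001.
Year 1988: gap = -1.6 × (7.47 - 4.26) = -5.136%, loss ≈ 23872 × 5.136/100 ≈ 1226.
Year 1989: gap = -1.6 × (9.34 - 4.26) = -8.128%, loss ≈ 23872 × 8.128/100 ≈ 1940.
Year 1990: gap = -1.6 × (8.21 - 4.26) = -6.32%, loss ≈ 23872 × 6.32/100 ≈ 1509.
Total lost output = 1001 + 1226 + 1940 + 1509 = 5676 billion.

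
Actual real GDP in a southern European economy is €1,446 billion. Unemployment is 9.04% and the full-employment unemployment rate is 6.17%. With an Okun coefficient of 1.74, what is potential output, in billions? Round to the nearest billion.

€1,522 billion

Unemployment gap = 9.04 - 6.17 = 2.87 points, so output gap = -1.74 × 2.87 = -4.9938%.
Since Y = Y* × (1 + gap/100), Y* = 1446/0.950062 ≈ 1522 billion.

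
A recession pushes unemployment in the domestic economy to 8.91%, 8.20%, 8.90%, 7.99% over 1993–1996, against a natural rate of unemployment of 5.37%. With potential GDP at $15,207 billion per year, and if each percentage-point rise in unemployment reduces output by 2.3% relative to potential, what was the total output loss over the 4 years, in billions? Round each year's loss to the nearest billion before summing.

Year 1993: gap = -2.3 × (8.91 - 5.37) = -8.142%, loss ≈ 15207 × 8.142/100 ≈ 1238.
Year 1994: gap = -2.3 × (8.2 - 5.37) = -6.509%, loss ≈ 15207 × 6.509/100 ≈ 990.
Year 1995: gap = -2.3 × (8.9 - 5.37) = -8.119%, loss ≈ 15207 × 8.119/100 ≈ 1235.
Year 1996: gap = -2.3 × (7.99 - 5.37) = -6.026%, loss ≈ 15207 × 6.026/100 ≈ 916.
Total lost output = 1238 + 990 + 1235 + 916 = 4379 billion.

$4,379 billion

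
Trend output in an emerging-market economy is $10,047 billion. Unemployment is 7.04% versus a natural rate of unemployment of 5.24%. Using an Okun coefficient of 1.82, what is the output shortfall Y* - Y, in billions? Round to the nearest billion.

$329 billion

Output gap = -1.82 × (7.04 - 5.24) = -1.82 × 1.8 = -3.276%.
Actual GDP ≈ 10047 × 0.96724 ≈ 9718 billion, so the shortfall is 10047 - 9718 = 329 billion.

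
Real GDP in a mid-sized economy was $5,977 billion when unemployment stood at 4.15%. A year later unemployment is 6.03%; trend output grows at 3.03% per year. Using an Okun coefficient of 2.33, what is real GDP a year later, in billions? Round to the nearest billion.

$5,896 billion

Δu = 6.03 - 4.15 = 1.88 points.
Okun's law (growth form): g_Y = g_Y* - β × Δu = 3.03 - 2.33 × (1.88) = 3.03 - 4.3804 = -1.3504%.
Real GDP in the next year = 5977 × (1 - 1.3504/100) = 5977 × 0.986496 ≈ 5896 billion.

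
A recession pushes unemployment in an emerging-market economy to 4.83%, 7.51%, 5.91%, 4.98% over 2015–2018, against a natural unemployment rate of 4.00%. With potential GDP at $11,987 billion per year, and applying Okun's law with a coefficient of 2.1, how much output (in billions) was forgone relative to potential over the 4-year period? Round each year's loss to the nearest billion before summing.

Year 2015: gap = -2.1 × (4.83 - 4) = -1.743%, loss ≈ 11987 × 1.743/100 ≈ 209.
Year 2016: gap = -2.1 × (7.51 - 4) = -7.371%, loss ≈ 11987 × 7.371/100 ≈ 884.
Year 2017: gap = -2.1 × (5.91 - 4) = -4.011%, loss ≈ 11987 × 4.011/100 ≈ 481.
Year 2018: gap = -2.1 × (4.98 - 4) = -2.058%, loss ≈ 11987 × 2.058/100 ≈ 247.
Total lost output = 209 + 884 + 481 + 247 = 1821 billion.

$1,821 billion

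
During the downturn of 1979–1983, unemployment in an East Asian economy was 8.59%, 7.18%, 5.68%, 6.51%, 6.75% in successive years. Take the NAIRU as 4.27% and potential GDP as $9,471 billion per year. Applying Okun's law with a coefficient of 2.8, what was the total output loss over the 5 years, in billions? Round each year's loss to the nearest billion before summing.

Year 1979: gap = -2.8 × (8.59 - 4.27) = -12.096%, loss ≈ 9471 × 12.096/100 ≈ 1146.
Year 1980: gap = -2.8 × (7.18 - 4.27) = -8.148%, loss ≈ 9471 × 8.148/100 ≈ 772.
Year 1981: gap = -2.8 × (5.68 - 4.27) = -3.948%, loss ≈ 9471 × 3.948/100 ≈ 374.
Year 1982: gap = -2.8 × (6.51 - 4.27) = -6.272%, loss ≈ 9471 × 6.272/100 ≈ 594.
Year 1983: gap = -2.8 × (6.75 - 4.27) = -6.944%, loss ≈ 9471 × 6.944/100 ≈ 658.
Total lost output = 1146 + 772 + 374 + 594 + 658 = 3544 billion.

$3,544 billion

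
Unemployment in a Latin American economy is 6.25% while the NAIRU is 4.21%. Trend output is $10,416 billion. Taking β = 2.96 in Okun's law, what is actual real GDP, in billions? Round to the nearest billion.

Unemployment gap = 6.25 - 4.21 = 2.04 points, so the output gap is -2.96 × 2.04 = -6.0384%.
Actual GDP = 10416 × (1 - 6.0384/100) = 10416 × 0.939616 ≈ 9787 billion.

$9,787 billion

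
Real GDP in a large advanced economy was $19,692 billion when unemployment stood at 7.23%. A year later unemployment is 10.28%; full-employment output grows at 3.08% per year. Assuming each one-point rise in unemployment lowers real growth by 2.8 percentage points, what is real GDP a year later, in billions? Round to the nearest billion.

$18,617 billion

Δu = 10.28 - 7.23 = 3.05 points.
Okun's law (growth form): g_Y = g_Y* - β × Δu = 3.08 - 2.8 × (3.05) = 3.08 - 8.54 = -5.46%.
Real GDP in the next year = 19692 × (1 - 5.46/100) = 19692 × 0.9454 ≈ 18617 billion.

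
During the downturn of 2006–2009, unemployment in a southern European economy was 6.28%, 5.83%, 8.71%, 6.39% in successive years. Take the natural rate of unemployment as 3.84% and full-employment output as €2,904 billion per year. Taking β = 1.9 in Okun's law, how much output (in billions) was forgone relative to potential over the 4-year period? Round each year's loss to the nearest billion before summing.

€655 billion

Year 2006: gap = -1.9 × (6.28 - 3.84) = -4.636%, loss ≈ 2904 × 4.636/100 ≈ 135.
Year 2007: gap = -1.9 × (5.83 - 3.84) = -3.781%, loss ≈ 2904 × 3.781/100 ≈ 110.
Year 2008: gap = -1.9 × (8.71 - 3.84) = -9.253%, loss ≈ 2904 × 9.253/100 ≈ 269.
Year 2009: gap = -1.9 × (6.39 - 3.84) = -4.845%, loss ≈ 2904 × 4.845/100 ≈ 141.
Total lost output = 135 + 110 + 269 + 141 = 655 billion.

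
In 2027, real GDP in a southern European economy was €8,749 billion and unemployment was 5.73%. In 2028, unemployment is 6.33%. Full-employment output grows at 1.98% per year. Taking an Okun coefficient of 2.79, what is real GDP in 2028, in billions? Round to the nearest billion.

€8,776 billion

Δu = 6.33 - 5.73 = 0.6 points.
Okun's law (growth form): g_Y = g_Y* - β × Δu = 1.98 - 2.79 × (0.60) = 1.98 - 1.674 = 0.306%.
Real GDP in the next year = 8749 × (1 + 0.306/100) = 8749 × 1.00306 ≈ 8776 billion.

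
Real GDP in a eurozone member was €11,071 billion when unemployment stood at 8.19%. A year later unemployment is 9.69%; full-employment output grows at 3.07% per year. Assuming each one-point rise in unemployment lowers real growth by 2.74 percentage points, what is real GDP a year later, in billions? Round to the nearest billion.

€10,956 billion

Δu = 9.69 - 8.19 = 1.5 points.
Okun's law (growth form): g_Y = g_Y* - β × Δu = 3.07 - 2.74 × (1.50) = 3.07 - 4.11 = -1.04%.
Real GDP in the next year = 11071 × (1 - 1.04/100) = 11071 × 0.9896 ≈ 10956 billion.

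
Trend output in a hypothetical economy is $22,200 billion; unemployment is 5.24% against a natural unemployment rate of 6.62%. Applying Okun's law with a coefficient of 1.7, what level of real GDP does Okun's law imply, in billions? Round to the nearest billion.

Unemployment gap = 5.24 - 6.62 = -1.38 points, so the output gap is -1.7 × (-1.38) = 2.346%.
Actual GDP = 22200 × (1 + 2.346/100) = 22200 × 1.02346 ≈ 22721 billion.

$22,721 billion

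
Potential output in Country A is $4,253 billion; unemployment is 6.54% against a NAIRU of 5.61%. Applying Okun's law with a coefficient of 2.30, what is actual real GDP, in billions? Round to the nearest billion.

Unemployment gap = 6.54 - 5.61 = 0.93 points, so the output gap is -2.3 × 0.93 = -2.139%.
Actual GDP = 4253 × (1 - 2.139/100) = 4253 × 0.97861 ≈ 4162 billion.

$4,162 billion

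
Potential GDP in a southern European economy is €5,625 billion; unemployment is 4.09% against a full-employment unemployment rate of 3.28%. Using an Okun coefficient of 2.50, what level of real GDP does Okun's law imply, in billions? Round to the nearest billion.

€5,511 billion

Unemployment gap = 4.09 - 3.28 = 0.81 points, so the output gap is -2.5 × 0.81 = -2.025%.
Actual GDP = 5625 × (1 - 2.025/100) = 5625 × 0.97975 ≈ 5511 billion.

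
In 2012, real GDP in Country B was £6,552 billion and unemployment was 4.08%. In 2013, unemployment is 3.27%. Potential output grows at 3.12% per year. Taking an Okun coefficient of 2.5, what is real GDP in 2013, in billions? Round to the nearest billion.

£6,889 billion

Δu = 3.27 - 4.08 = -0.81 points.
Okun's law (growth form): g_Y = g_Y* - β × Δu = 3.12 - 2.5 × (-0.81) = 3.12 + 2.025 = 5.145%.
Real GDP in the next year = 6552 × (1 + 5.145/100) = 6552 × 1.05145 ≈ 6889 billion.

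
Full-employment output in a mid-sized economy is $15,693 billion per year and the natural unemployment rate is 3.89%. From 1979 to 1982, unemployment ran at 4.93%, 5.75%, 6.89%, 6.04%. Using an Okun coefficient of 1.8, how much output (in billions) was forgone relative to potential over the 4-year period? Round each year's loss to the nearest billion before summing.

Year 1979: gap = -1.8 × (4.93 - 3.89) = -1.872%, loss ≈ 15693 × 1.872/100 ≈ 294.
Year 1980: gap = -1.8 × (5.75 - 3.89) = -3.348%, loss ≈ 15693 × 3.348/100 ≈ 525.
Year 1981: gap = -1.8 × (6.89 - 3.89) = -5.4%, loss ≈ 15693 × 5.4/100 ≈ 847.
Year 1982: gap = -1.8 × (6.04 - 3.89) = -3.87%, loss ≈ 15693 × 3.87/100 ≈ 607.
Total lost output = 294 + 525 + 847 + 607 = 2273 billion.

$2,273 billion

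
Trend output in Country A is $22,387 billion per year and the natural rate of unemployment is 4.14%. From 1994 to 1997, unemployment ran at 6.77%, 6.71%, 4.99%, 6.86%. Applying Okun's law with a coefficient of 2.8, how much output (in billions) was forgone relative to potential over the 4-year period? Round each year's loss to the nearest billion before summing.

Year 1994: gap = -2.8 × (6.77 - 4.14) = -7.364%, loss ≈ 22387 × 7.364/100 ≈ 1649.
Year 1995: gap = -2.8 × (6.71 - 4.14) = -7.196%, loss ≈ 22387 × 7.196/100 ≈ 1611.
Year 1996: gap = -2.8 × (4.99 - 4.14) = -2.38%, loss ≈ 22387 × 2.38/100 ≈ 533.
Year 1997: gap = -2.8 × (6.86 - 4.14) = -7.616%, loss ≈ 22387 × 7.616/100 ≈ 1705.
Total lost output = 1649 + 1611 + 533 + 1705 = 5498 billion.

$5,498 billion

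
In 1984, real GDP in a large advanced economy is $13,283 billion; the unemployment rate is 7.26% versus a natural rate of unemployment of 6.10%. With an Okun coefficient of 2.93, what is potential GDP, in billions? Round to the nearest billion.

$13,750 billion

Unemployment gap = 7.26 - 6.1 = 1.16 points, so output gap = -2.93 × 1.16 = -3.3988%.
Since Y = Y* × (1 + gap/100), Y* = 13283/0.966012 ≈ 13750 billion.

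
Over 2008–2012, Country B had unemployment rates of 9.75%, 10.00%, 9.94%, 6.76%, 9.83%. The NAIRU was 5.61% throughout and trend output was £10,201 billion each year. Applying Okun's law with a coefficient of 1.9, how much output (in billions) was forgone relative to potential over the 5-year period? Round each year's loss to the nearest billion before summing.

£3,533 billion

Year 2008: gap = -1.9 × (9.75 - 5.61) = -7.866%, loss ≈ 10201 × 7.866/100 ≈ 802.
Year 2009: gap = -1.9 × (10 - 5.61) = -8.341%, loss ≈ 10201 × 8.341/100 ≈ 851.
Year 2010: gap = -1.9 × (9.94 - 5.61) = -8.227%, loss ≈ 10201 × 8.227/100 ≈ 839.
Year 2011: gap = -1.9 × (6.76 - 5.61) = -2.185%, loss ≈ 10201 × 2.185/100 ≈ 223.
Year 2012: gap = -1.9 × (9.83 - 5.61) = -8.018%, loss ≈ 10201 × 8.018/100 ≈ 818.
Total lost output = 802 + 851 + 839 + 223 + 818 = 3533 billion.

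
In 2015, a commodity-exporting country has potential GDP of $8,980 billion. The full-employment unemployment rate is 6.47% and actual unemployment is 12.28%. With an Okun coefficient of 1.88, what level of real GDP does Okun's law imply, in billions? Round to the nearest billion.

Unemployment gap = 12.28 - 6.47 = 5.81 points, so the output gap is -1.88 × 5.81 = -10.9228%.
Actual GDP = 8980 × (1 - 10.9228/100) = 8980 × 0.890772 ≈ 7999 billion.

$7,999 billion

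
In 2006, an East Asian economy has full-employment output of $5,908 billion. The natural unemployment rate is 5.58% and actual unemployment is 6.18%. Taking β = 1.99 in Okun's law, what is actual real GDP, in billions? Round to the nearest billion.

$5,837 billion

Unemployment gap = 6.18 - 5.58 = 0.6 points, so the output gap is -1.99 × 0.6 = -1.194%.
Actual GDP = 5908 × (1 - 1.194/100) = 5908 × 0.98806 ≈ 5837 billion.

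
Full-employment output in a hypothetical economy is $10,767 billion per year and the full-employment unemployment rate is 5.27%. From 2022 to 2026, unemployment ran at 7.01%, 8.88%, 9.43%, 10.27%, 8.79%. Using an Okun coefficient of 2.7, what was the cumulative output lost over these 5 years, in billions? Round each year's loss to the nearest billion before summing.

Year 2022: gap = -2.7 × (7.01 - 5.27) = -4.698%, loss ≈ 10767 × 4.698/100 ≈ 506.
Year 2023: gap = -2.7 × (8.88 - 5.27) = -9.747%, loss ≈ 10767 × 9.747/100 ≈ 1049.
Year 2024: gap = -2.7 × (9.43 - 5.27) = -11.232%, loss ≈ 10767 × 11.232/100 ≈ 1209.
Year 2025: gap = -2.7 × (10.27 - 5.27) = -13.5%, loss ≈ 10767 × 13.5/100 ≈ 1454.
Year 2026: gap = -2.7 × (8.79 - 5.27) = -9.504%, loss ≈ 10767 × 9.504/100 ≈ 1023.
Total lost output = 506 + 1049 + 1209 + 1454 + 1023 = 5241 billion.

$5,241 billion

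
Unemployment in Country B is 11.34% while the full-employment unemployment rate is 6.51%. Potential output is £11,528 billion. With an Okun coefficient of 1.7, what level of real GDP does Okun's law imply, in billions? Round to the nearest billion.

Unemployment gap = 11.34 - 6.51 = 4.83 points, so the output gap is -1.7 × 4.83 = -8.211%.
Actual GDP = 11528 × (1 - 8.211/100) = 11528 × 0.91789 ≈ 10581 billion.

£10,581 billion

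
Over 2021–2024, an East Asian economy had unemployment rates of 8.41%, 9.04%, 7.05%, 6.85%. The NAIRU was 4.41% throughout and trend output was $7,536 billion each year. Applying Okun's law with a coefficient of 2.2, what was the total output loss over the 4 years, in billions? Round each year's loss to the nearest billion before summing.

$2,274 billion

Year 2021: gap = -2.2 × (8.41 - 4.41) = -8.8%, loss ≈ 7536 × 8.8/100 ≈ 663.
Year 2022: gap = -2.2 × (9.04 - 4.41) = -10.186%, loss ≈ 7536 × 10.186/100 ≈ 768.
Year 2023: gap = -2.2 × (7.05 - 4.41) = -5.808%, loss ≈ 7536 × 5.808/100 ≈ 438.
Year 2024: gap = -2.2 × (6.85 - 4.41) = -5.368%, loss ≈ 7536 × 5.368/100 ≈ 405.
Total lost output = 663 + 768 + 438 + 405 = 2274 billion.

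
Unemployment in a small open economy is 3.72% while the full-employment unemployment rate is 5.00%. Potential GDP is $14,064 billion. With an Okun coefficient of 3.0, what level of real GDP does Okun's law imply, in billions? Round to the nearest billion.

$14,604 billion

Unemployment gap = 3.72 - 5 = -1.28 points, so the output gap is -3 × (-1.28) = 3.84%.
Actual GDP = 14064 × (1 + 3.84/100) = 14064 × 1.0384 ≈ 14604 billion.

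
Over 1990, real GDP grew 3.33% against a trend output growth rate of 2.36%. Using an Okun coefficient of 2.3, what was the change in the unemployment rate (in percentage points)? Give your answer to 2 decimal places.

-0.42 percentage points

Growth-rate Okun's law: g_Y = g_Y* - β × Δu, so Δu = (g_Y* - g_Y)/β.
Δu = (2.36 - 3.33)/2.3 = -0.97/2.3 = -0.42 percentage points.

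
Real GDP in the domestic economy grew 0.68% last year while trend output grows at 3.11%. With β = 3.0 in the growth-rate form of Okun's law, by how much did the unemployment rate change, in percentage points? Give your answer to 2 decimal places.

0.81 percentage points

Growth-rate Okun's law: g_Y = g_Y* - β × Δu, so Δu = (g_Y* - g_Y)/β.
Δu = (3.11 - 0.68)/3.0 = 2.43/3.0 = 0.81 percentage points.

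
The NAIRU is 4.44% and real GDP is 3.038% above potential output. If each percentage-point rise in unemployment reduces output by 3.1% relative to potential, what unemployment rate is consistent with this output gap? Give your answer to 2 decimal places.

From Okun's law, u - u* = -(output gap)/β = -(3.038)/3.1 = -0.98 points.
So u = 4.44 - 0.98 = 3.46%.

3.46%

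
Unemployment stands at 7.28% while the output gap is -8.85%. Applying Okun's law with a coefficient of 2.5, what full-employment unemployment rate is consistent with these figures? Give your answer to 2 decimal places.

3.74%

From Okun's law, u - u* = -(output gap)/β = -(-8.85)/2.5 = 3.54 points.
So u* = 7.28 - 3.54 = 3.74%.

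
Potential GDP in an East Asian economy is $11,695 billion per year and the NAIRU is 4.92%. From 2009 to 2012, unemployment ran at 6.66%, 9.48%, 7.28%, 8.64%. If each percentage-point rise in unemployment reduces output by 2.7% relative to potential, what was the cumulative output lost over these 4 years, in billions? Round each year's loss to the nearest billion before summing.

Year 2009: gap = -2.7 × (6.66 - 4.92) = -4.698%, loss ≈ 11695 × 4.698/100 ≈ 549.
Year 2010: gap = -2.7 × (9.48 - 4.92) = -12.312%, loss ≈ 11695 × 12.312/100 ≈ 1440.
Year 2011: gap = -2.7 × (7.28 - 4.92) = -6.372%, loss ≈ 11695 × 6.372/100 ≈ 745.
Year 2012: gap = -2.7 × (8.64 - 4.92) = -10.044%, loss ≈ 11695 × 10.044/100 ≈ 1175.
Total lost output = 549 + 1440 + 745 + 1175 = 3909 billion.

$3,909 billion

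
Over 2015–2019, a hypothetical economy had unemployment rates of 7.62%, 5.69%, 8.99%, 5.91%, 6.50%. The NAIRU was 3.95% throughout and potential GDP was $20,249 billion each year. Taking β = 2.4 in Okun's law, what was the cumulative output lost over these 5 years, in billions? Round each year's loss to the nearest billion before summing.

$7,271 billion

Year 2015: gap = -2.4 × (7.62 - 3.95) = -8.808%, loss ≈ 20249 × 8.808/100 ≈ 1784.
Year 2016: gap = -2.4 × (5.69 - 3.95) = -4.176%, loss ≈ 20249 × 4.176/100 ≈ 846.
Year 2017: gap = -2.4 × (8.99 - 3.95) = -12.096%, loss ≈ 20249 × 12.096/100 ≈ 2449.
Year 2018: gap = -2.4 × (5.91 - 3.95) = -4.704%, loss ≈ 20249 × 4.704/100 ≈ 953.
Year 2019: gap = -2.4 × (6.5 - 3.95) = -6.12%, loss ≈ 20249 × 6.12/100 ≈ 1239.
Total lost output = 1784 + 846 + 2449 + 953 + 1239 = 7271 billion.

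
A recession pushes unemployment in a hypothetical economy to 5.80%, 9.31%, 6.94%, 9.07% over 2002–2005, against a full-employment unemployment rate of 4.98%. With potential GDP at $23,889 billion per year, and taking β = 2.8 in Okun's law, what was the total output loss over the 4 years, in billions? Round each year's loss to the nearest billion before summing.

Year 2002: gap = -2.8 × (5.8 - 4.98) = -2.296%, loss ≈ 23889 × 2.296/100 ≈ 548.
Year 2003: gap = -2.8 × (9.31 - 4.98) = -12.124%, loss ≈ 23889 × 12.124/100 ≈ 2896.
Year 2004: gap = -2.8 × (6.94 - 4.98) = -5.488%, loss ≈ 23889 × 5.488/100 ≈ 1311.
Year 2005: gap = -2.8 × (9.07 - 4.98) = -11.452%, loss ≈ 23889 × 11.452/100 ≈ 2736.
Total lost output = 548 + 2896 + 1311 + 2736 = 7491 billion.

$7,491 billion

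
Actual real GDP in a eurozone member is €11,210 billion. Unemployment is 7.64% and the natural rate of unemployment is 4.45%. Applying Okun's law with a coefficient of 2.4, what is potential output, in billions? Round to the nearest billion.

€12,139 billion

Unemployment gap = 7.64 - 4.45 = 3.19 points, so output gap = -2.4 × 3.19 = -7.656%.
Since Y = Y* × (1 + gap/100), Y* = 11210/0.92344 ≈ 12139 billion.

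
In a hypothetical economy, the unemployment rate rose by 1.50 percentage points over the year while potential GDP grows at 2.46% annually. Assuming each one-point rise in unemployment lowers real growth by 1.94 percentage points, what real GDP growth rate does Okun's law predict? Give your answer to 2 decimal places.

Growth-rate Okun's law: g_Y = g_Y* - β × Δu.
g_Y = 2.46 - 1.94 × (1.50) = 2.46 - 2.91 = -0.45%, i.e. -0.45% to 2 d.p.

-0.45%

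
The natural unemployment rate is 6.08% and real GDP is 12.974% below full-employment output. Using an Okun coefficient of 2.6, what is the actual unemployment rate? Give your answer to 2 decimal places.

From Okun's law, u - u* = -(output gap)/β = -(-12.974)/2.6 = 4.99 points.
So u = 6.08 + 4.99 = 11.07%.

11.07%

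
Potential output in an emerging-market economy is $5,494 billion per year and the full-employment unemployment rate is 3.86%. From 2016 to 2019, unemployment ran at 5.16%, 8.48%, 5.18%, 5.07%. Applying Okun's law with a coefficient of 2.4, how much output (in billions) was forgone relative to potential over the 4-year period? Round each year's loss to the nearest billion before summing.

Year 2016: gap = -2.4 × (5.16 - 3.86) = -3.12%, loss ≈ 5494 × 3.12/100 ≈ 171.
Year 2017: gap = -2.4 × (8.48 - 3.86) = -11.088%, loss ≈ 5494 × 11.088/100 ≈ 609.
Year 2018: gap = -2.4 × (5.18 - 3.86) = -3.168%, loss ≈ 5494 × 3.168/100 ≈ 174.
Year 2019: gap = -2.4 × (5.07 - 3.86) = -2.904%, loss ≈ 5494 × 2.904/100 ≈ 160.
Total lost output = 171 + 609 + 174 + 160 = 1114 billion.

$1,114 billion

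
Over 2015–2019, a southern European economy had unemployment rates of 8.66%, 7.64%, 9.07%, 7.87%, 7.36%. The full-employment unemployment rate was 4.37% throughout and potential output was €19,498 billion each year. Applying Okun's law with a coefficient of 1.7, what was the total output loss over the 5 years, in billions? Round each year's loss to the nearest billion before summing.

€6,215 billion

Year 2015: gap = -1.7 × (8.66 - 4.37) = -7.293%, loss ≈ 19498 × 7.293/100 ≈ 1422.
Year 2016: gap = -1.7 × (7.64 - 4.37) = -5.559%, loss ≈ 19498 × 5.559/100 ≈ 1084.
Year 2017: gap = -1.7 × (9.07 - 4.37) = -7.99%, loss ≈ 19498 × 7.99/100 ≈ 1558.
Year 2018: gap = -1.7 × (7.87 - 4.37) = -5.95%, loss ≈ 19498 × 5.95/100 ≈ 1160.
Year 2019: gap = -1.7 × (7.36 - 4.37) = -5.083%, loss ≈ 19498 × 5.083/100 ≈ 991.
Total lost output = 1422 + 1084 + 1558 + 1160 + 991 = 6215 billion.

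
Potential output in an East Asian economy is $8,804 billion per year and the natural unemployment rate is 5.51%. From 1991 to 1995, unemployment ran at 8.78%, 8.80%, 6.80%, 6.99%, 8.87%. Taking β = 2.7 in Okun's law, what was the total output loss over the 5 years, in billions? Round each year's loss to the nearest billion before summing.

$3,017 billion

Year 1991: gap = -2.7 × (8.78 - 5.51) = -8.829%, loss ≈ 8804 × 8.829/100 ≈ 777.
Year 1992: gap = -2.7 × (8.8 - 5.51) = -8.883%, loss ≈ 8804 × 8.883/100 ≈ 782.
Year 1993: gap = -2.7 × (6.8 - 5.51) = -3.483%, loss ≈ 8804 × 3.483/100 ≈ 307.
Year 1994: gap = -2.7 × (6.99 - 5.51) = -3.996%, loss ≈ 8804 × 3.996/100 ≈ 352.
Year 1995: gap = -2.7 × (8.87 - 5.51) = -9.072%, loss ≈ 8804 × 9.072/100 ≈ 799.
Total lost output = 777 + 782 + 307 + 352 + 799 = 3017 billion.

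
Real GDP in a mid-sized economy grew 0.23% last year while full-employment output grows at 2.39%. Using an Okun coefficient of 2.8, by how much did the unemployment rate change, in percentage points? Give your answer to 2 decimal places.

Growth-rate Okun's law: g_Y = g_Y* - β × Δu, so Δu = (g_Y* - g_Y)/β.
Δu = (2.39 - 0.23)/2.8 = 2.16/2.8 = 0.77 percentage points.

0.77 percentage points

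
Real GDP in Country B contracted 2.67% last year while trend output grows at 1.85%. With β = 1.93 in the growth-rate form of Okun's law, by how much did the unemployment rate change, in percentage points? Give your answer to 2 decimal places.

Growth-rate Okun's law: g_Y = g_Y* - β × Δu, so Δu = (g_Y* - g_Y)/β.
Δu = (1.85 + 2.67)/1.93 = 4.52/1.93 = 2.34 percentage points.

2.34 percentage points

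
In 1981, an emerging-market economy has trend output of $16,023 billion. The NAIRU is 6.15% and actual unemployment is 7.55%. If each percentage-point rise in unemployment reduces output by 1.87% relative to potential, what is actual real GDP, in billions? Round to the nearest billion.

$15,604 billion

Unemployment gap = 7.55 - 6.15 = 1.4 points, so the output gap is -1.87 × 1.4 = -2.618%.
Actual GDP = 16023 × (1 - 2.618/100) = 16023 × 0.97382 ≈ 15604 billion.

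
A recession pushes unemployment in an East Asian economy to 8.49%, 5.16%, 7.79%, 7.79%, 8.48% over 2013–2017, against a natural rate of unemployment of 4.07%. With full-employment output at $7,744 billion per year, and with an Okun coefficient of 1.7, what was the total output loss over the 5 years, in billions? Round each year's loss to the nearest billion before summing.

$2,286 billion

Year 2013: gap = -1.7 × (8.49 - 4.07) = -7.514%, loss ≈ 7744 × 7.514/100 ≈ 582.
Year 2014: gap = -1.7 × (5.16 - 4.07) = -1.853%, loss ≈ 7744 × 1.853/100 ≈ 143.
Year 2015: gap = -1.7 × (7.79 - 4.07) = -6.324%, loss ≈ 7744 × 6.324/100 ≈ 490.
Year 2016: gap = -1.7 × (7.79 - 4.07) = -6.324%, loss ≈ 7744 × 6.324/100 ≈ 490.
Year 2017: gap = -1.7 × (8.48 - 4.07) = -7.497%, loss ≈ 7744 × 7.497/100 ≈ 581.
Total lost output = 582 + 143 + 490 + 490 + 581 = 2286 billion.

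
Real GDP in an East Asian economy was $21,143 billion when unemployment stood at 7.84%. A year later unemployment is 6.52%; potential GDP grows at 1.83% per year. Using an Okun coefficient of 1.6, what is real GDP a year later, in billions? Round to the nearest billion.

Δu = 6.52 - 7.84 = -1.32 points.
Okun's law (growth form): g_Y = g_Y* - β × Δu = 1.83 - 1.6 × (-1.32) = 1.83 + 2.112 = 3.942%.
Real GDP in the next year = 21143 × (1 + 3.942/100) = 21143 × 1.03942 ≈ 21976 billion.

$21,976 billion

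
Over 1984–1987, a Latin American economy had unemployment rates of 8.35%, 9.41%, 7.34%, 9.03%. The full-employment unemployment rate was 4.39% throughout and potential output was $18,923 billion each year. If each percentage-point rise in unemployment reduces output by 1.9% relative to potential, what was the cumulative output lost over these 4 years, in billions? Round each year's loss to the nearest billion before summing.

$5,958 billion

Year 1984: gap = -1.9 × (8.35 - 4.39) = -7.524%, loss ≈ 18923 × 7.524/100 ≈ 1424.
Year 1985: gap = -1.9 × (9.41 - 4.39) = -9.538%, loss ≈ 18923 × 9.538/100 ≈ 1805.
Year 1986: gap = -1.9 × (7.34 - 4.39) = -5.605%, loss ≈ 18923 × 5.605/100 ≈ 1061.
Year 1987: gap = -1.9 × (9.03 - 4.39) = -8.816%, loss ≈ 18923 × 8.816/100 ≈ 1668.
Total lost output = 1424 + 1805 + 1061 + 1668 = 5958 billion.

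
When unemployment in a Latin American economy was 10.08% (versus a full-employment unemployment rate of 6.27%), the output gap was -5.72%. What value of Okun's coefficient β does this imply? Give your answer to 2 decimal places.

β ≈ 1.50

Okun's law: output gap = -β × (u - u*).
-5.72 = -β × (10.08 - 6.27) = -β × 3.81, so β = 5.72/3.81 = 1.50.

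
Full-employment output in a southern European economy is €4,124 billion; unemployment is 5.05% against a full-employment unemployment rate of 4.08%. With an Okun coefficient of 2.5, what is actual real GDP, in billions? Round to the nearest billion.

Unemployment gap = 5.05 - 4.08 = 0.97 points, so the output gap is -2.5 × 0.97 = -2.425%.
Actual GDP = 4124 × (1 - 2.425/100) = 4124 × 0.97575 ≈ 4024 billion.

€4,024 billion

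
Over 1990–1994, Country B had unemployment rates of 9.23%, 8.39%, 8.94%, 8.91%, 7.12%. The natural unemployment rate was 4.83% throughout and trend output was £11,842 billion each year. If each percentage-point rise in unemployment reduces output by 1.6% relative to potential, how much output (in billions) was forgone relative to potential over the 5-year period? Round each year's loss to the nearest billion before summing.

Year 1990: gap = -1.6 × (9.23 - 4.83) = -7.04%, loss ≈ 11842 × 7.04/100 ≈ 834.
Year 1991: gap = -1.6 × (8.39 - 4.83) = -5.696%, loss ≈ 11842 × 5.696/100 ≈ 675.
Year 1992: gap = -1.6 × (8.94 - 4.83) = -6.576%, loss ≈ 11842 × 6.576/100 ≈ 779.
Year 1993: gap = -1.6 × (8.91 - 4.83) = -6.528%, loss ≈ 11842 × 6.528/100 ≈ 773.
Year 1994: gap = -1.6 × (7.12 - 4.83) = -3.664%, loss ≈ 11842 × 3.664/100 ≈ 434.
Total lost output = 834 + 675 + 779 + 773 + 434 = 3495 billion.

£3,495 billion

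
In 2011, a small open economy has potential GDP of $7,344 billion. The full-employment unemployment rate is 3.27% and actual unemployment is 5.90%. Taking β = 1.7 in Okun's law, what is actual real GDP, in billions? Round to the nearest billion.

Unemployment gap = 5.9 - 3.27 = 2.63 points, so the output gap is -1.7 × 2.63 = -4.471%.
Actual GDP = 7344 × (1 - 4.471/100) = 7344 × 0.95529 ≈ 7016 billion.

$7,016 billion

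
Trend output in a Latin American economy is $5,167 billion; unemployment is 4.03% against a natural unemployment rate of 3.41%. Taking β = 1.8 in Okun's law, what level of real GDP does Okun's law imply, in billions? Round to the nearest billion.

$5,109 billion

Unemployment gap = 4.03 - 3.41 = 0.62 points, so the output gap is -1.8 × 0.62 = -1.116%.
Actual GDP = 5167 × (1 - 1.116/100) = 5167 × 0.98884 ≈ 5109 billion.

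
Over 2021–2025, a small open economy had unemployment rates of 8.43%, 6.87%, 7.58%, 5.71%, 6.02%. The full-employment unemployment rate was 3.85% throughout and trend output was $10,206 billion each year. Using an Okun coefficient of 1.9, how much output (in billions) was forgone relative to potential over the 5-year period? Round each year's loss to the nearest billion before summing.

$2,979 billion

Year 2021: gap = -1.9 × (8.43 - 3.85) = -8.702%, loss ≈ 10206 × 8.702/100 ≈ 888.
Year 2022: gap = -1.9 × (6.87 - 3.85) = -5.738%, loss ≈ 10206 × 5.738/100 ≈ 586.
Year 2023: gap = -1.9 × (7.58 - 3.85) = -7.087%, loss ≈ 10206 × 7.087/100 ≈ 723.
Year 2024: gap = -1.9 × (5.71 - 3.85) = -3.534%, loss ≈ 10206 × 3.534/100 ≈ 361.
Year 2025: gap = -1.9 × (6.02 - 3.85) = -4.123%, loss ≈ 10206 × 4.123/100 ≈ 421.
Total lost output = 888 + 586 + 723 + 361 + 421 = 2979 billion.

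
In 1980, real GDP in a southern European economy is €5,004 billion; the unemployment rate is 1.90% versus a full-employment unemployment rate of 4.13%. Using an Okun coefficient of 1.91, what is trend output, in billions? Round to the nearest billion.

€4,800 billion

Unemployment gap = 1.9 - 4.13 = -2.23 points, so output gap = -1.91 × (-2.23) = 4.2593%.
Since Y = Y* × (1 + gap/100), Y* = 5004/1.042593 ≈ 4800 billion.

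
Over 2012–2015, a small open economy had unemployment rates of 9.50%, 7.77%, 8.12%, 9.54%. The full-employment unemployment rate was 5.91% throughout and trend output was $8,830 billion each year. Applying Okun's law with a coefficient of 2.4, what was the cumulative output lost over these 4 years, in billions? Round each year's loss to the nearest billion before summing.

$2,392 billion

Year 2012: gap = -2.4 × (9.5 - 5.91) = -8.616%, loss ≈ 8830 × 8.616/100 ≈ 761.
Year 2013: gap = -2.4 × (7.77 - 5.91) = -4.464%, loss ≈ 8830 × 4.464/100 ≈ 394.
Year 2014: gap = -2.4 × (8.12 - 5.91) = -5.304%, loss ≈ 8830 × 5.304/100 ≈ 468.
Year 2015: gap = -2.4 × (9.54 - 5.91) = -8.712%, loss ≈ 8830 × 8.712/100 ≈ 769.
Total lost output = 761 + 394 + 468 + 769 = 2392 billion.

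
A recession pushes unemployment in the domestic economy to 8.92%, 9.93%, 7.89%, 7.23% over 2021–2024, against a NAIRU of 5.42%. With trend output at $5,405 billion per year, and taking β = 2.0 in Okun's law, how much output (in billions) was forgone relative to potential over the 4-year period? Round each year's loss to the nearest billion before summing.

$1,329 billion

Year 2021: gap = -2.0 × (8.92 - 5.42) = -7%, loss ≈ 5405 × 7/100 ≈ 378.
Year 2022: gap = -2.0 × (9.93 - 5.42) = -9.02%, loss ≈ 5405 × 9.02/100 ≈ 488.
Year 2023: gap = -2.0 × (7.89 - 5.42) = -4.94%, loss ≈ 5405 × 4.94/100 ≈ 267.
Year 2024: gap = -2.0 × (7.23 - 5.42) = -3.62%, loss ≈ 5405 × 3.62/100 ≈ 196.
Total lost output = 378 + 488 + 267 + 196 = 1329 billion.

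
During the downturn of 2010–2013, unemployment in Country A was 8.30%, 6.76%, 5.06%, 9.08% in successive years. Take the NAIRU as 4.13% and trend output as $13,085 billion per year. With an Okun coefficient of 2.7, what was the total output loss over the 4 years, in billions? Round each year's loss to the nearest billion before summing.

Year 2010: gap = -2.7 × (8.3 - 4.13) = -11.259%, loss ≈ 13085 × 11.259/100 ≈ 1473.
Year 2011: gap = -2.7 × (6.76 - 4.13) = -7.101%, loss ≈ 13085 × 7.101/100 ≈ 929.
Year 2012: gap = -2.7 × (5.06 - 4.13) = -2.511%, loss ≈ 13085 × 2.511/100 ≈ 329.
Year 2013: gap = -2.7 × (9.08 - 4.13) = -13.365%, loss ≈ 13085 × 13.365/100 ≈ 1749.
Total lost output = 1473 + 929 + 329 + 1749 = 4480 billion.

$4,480 billion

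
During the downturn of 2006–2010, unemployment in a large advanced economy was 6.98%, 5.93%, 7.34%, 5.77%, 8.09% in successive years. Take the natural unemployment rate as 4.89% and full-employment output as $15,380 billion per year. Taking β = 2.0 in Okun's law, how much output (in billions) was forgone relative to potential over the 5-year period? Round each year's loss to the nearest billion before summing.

$2,972 billion

Year 2006: gap = -2.0 × (6.98 - 4.89) = -4.18%, loss ≈ 15380 × 4.18/100 ≈ 643.
Year 2007: gap = -2.0 × (5.93 - 4.89) = -2.08%, loss ≈ 15380 × 2.08/100 ≈ 320.
Year 2008: gap = -2.0 × (7.34 - 4.89) = -4.9%, loss ≈ 15380 × 4.9/100 ≈ 754.
Year 2009: gap = -2.0 × (5.77 - 4.89) = -1.76%, loss ≈ 15380 × 1.76/100 ≈ 271.
Year 2010: gap = -2.0 × (8.09 - 4.89) = -6.4%, loss ≈ 15380 × 6.4/100 ≈ 984.
Total lost output = 643 + 320 + 754 + 271 + 984 = 2972 billion.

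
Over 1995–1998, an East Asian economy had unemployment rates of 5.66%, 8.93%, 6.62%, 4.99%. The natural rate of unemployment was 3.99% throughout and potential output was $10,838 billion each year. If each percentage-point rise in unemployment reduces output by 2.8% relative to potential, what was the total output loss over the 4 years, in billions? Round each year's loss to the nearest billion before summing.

Year 1995: gap = -2.8 × (5.66 - 3.99) = -4.676%, loss ≈ 10838 × 4.676/100 ≈ 507.
Year 1996: gap = -2.8 × (8.93 - 3.99) = -13.832%, loss ≈ 10838 × 13.832/100 ≈ 1499.
Year 1997: gap = -2.8 × (6.62 - 3.99) = -7.364%, loss ≈ 10838 × 7.364/100 ≈ 798.
Year 1998: gap = -2.8 × (4.99 - 3.99) = -2.8%, loss ≈ 10838 × 2.8/100 ≈ 303.
Total lost output = 507 + 1499 + 798 + 303 = 3107 billion.

$3,107 billion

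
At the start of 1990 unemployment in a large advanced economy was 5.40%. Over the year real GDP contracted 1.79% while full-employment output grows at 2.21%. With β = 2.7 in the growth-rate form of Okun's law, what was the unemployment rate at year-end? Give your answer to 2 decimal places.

6.88%

Growth-rate Okun's law: g_Y = g_Y* - β × Δu, so Δu = (g_Y* - g_Y)/β.
Δu = (2.21 + 1.79)/2.7 = 4/2.7 = 1.48 percentage points.
Year-end unemployment = 5.4 + 1.48 = 6.88%.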